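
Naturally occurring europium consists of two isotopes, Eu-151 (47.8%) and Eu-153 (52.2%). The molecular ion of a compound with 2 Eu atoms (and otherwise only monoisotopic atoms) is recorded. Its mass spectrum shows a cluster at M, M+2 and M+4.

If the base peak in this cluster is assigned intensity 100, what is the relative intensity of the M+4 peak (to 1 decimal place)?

54.6

Binomial terms of (0.478 + 0.522)^2: M 0.2285, M+2 0.4990, M+4 0.2725 → M+2 is the base peak.
P(M+2) = C(2,1) × 0.478^1 × 0.522^1 = 2 × 0.4780 × 0.5220 = 0.499032 (base)
P(M+4) = C(2,2) × 0.478^0 × 0.522^2 = 1 × 1.0000 × 0.272484 = 0.272484
Relative intensity = 0.272484 / 0.499032 × 100 = 54.6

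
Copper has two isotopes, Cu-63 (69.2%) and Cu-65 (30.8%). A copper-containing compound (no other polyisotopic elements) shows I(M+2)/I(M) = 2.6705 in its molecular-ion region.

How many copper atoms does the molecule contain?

6

The M+2/M ratio from n Cu atoms is n · q/p = n · 0.308/0.692.
n = 2.6705 × 0.692/0.308 = 6.00 ≈ 6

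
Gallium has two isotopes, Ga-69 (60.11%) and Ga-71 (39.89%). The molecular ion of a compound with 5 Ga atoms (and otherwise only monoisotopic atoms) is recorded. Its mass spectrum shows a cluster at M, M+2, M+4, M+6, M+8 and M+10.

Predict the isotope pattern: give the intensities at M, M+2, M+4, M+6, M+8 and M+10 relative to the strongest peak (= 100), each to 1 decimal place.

22.7 : 75.3 : 100.0 : 66.4 : 22.0 : 2.9

Each Ga atom is independently Ga-69 (p = 0.6011) or Ga-71 (q = 0.3989); the cluster is the binomial expansion (p + q)^5.
P(M) = 0.6011^5 = 0.078475
P(M+2) = 5 × 0.6011^4 × 0.3989^1 = 0.260388
P(M+4) = 10 × 0.6011^3 × 0.3989^2 = 0.345596
P(M+6) = 10 × 0.6011^2 × 0.3989^3 = 0.229343
P(M+8) = 5 × 0.6011^1 × 0.3989^4 = 0.076098
P(M+10) = 0.3989^5 = 0.010100
The M+4 peak is largest (0.345596); scaling to 100 gives 22.7 : 75.3 : 100.0 : 66.4 : 22.0 : 2.9.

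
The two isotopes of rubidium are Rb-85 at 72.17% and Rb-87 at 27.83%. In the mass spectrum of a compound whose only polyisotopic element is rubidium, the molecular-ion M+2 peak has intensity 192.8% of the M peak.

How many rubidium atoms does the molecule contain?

The M+2/M ratio from n Rb atoms is n · q/p = n · 0.2783/0.7217.
n = 1.928 × 0.7217/0.2783 = 5.00 ≈ 5

5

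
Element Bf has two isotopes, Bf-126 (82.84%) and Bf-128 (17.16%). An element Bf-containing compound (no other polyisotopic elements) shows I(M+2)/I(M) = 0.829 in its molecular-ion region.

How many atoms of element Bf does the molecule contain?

With n Bf atoms, P(M+2)/P(M) = C(n,1)·p^(n−1)q / p^n = n·q/p = n · 0.1716/0.8284.
n = 0.829 × 0.8284/0.1716 = 4.00 ≈ 4

4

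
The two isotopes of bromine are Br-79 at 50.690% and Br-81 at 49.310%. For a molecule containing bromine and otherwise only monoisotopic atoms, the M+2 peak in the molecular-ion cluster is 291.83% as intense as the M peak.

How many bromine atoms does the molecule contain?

The M+2/M ratio from n Br atoms is n · q/p = n · 0.49310/0.50690.
n = 2.9183 × 0.50690/0.49310 = 3.00 ≈ 3

3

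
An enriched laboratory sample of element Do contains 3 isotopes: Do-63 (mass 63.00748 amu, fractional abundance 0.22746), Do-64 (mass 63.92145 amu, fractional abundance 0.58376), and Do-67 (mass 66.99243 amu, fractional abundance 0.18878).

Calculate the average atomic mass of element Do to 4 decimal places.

Average mass = Σ (abundance × isotope mass) = 0.22746 × 63.00748 + 0.58376 × 63.92145 + 0.18878 × 66.99243
= 14.331681 + 37.314786 + 12.646831 = 64.293298 amu

64.2933 amu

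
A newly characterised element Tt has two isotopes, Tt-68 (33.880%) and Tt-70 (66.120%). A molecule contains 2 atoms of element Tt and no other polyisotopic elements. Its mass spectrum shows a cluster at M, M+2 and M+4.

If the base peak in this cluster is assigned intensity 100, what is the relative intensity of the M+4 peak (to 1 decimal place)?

(0.33880 + 0.66120)^2 gives M 0.1148, M+2 0.4480, M+4 0.4372; the largest is M+2.
P(M+2) = C(2,1) × 0.33880^1 × 0.66120^1 = 2 × 0.3388 × 0.6612 = 0.448029 (base)
P(M+4) = C(2,2) × 0.33880^0 × 0.66120^2 = 1 × 1.0000 × 0.43718544 = 0.437185
Relative intensity = 0.437185 / 0.448029 × 100 = 97.6

97.6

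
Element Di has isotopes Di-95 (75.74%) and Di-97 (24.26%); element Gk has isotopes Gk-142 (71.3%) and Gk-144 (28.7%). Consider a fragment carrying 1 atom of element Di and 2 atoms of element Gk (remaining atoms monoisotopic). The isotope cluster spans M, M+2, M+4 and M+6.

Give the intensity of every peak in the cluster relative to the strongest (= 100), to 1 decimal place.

88.9 : 100.0 : 37.3 : 4.6

Element Di pattern (n=1): 0.7574 : 0.2426
Element Gk pattern (n=2): 0.508369 : 0.409262 : 0.082369
Convolve the two distributions (both contribute in 2-u steps):
  M: 0.7574×0.508369 = 0.385039
  M+2: 0.7574×0.409262 + 0.2426×0.508369 = 0.433305
  M+4: 0.7574×0.082369 + 0.2426×0.409262 = 0.161673
  M+6: 0.2426×0.082369 = 0.019983
Scale to base peak (0.433305) = 100: 88.9 : 100.0 : 37.3 : 4.6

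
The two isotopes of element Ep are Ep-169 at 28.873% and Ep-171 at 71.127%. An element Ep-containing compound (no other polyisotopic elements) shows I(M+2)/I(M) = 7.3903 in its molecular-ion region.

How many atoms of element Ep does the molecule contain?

With n Ep atoms, P(M+2)/P(M) = C(n,1)·p^(n−1)q / p^n = n·q/p = n · 0.71127/0.28873.
n = 7.3903 × 0.28873/0.71127 = 3.00 ≈ 3

3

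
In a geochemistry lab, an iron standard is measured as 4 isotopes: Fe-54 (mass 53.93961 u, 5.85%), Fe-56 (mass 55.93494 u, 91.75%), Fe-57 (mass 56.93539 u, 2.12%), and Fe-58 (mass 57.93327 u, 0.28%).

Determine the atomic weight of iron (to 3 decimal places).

55.845 u

Ar = Σ fᵢ·mᵢ = 0.0585 × 53.93961 + 0.9175 × 55.93494 + 0.0212 × 56.93539 + 0.0028 × 57.93327
= 3.155467 + 51.320307 + 1.207030 + 0.162213 = 55.845017 u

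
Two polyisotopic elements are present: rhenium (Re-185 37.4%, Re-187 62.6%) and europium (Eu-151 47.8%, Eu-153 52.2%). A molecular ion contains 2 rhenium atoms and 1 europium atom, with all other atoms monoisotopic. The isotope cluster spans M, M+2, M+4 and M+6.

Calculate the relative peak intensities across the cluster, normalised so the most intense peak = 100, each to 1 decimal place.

Rhenium pattern (n=2): 0.139876 : 0.468248 : 0.391876
Europium pattern (n=1): 0.4780 : 0.5220
Convolve the two distributions (both contribute in 2-u steps):
  M: 0.139876×0.4780 = 0.066861
  M+2: 0.139876×0.5220 + 0.468248×0.4780 = 0.296838
  M+4: 0.468248×0.5220 + 0.391876×0.4780 = 0.431742
  M+6: 0.391876×0.5220 = 0.204559
Scale to base peak (0.431742) = 100: 15.5 : 68.8 : 100.0 : 47.4

15.5 : 68.8 : 100.0 : 47.4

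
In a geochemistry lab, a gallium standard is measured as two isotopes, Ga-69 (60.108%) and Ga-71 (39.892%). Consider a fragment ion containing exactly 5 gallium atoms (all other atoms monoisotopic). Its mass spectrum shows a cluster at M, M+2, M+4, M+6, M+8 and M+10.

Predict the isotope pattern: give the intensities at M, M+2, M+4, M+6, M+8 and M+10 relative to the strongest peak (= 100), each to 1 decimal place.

22.7 : 75.3 : 100.0 : 66.4 : 22.0 : 2.9

The 5 Ga atoms are independent, so intensities follow the terms of (0.60108 + 0.39892)^5.
P(M) = 0.60108^5 = 0.078462
P(M+2) = 5 × 0.60108^4 × 0.39892^1 = 0.260366
P(M+4) = 10 × 0.60108^3 × 0.39892^2 = 0.345596
P(M+6) = 10 × 0.60108^2 × 0.39892^3 = 0.229362
P(M+8) = 5 × 0.60108^1 × 0.39892^4 = 0.076111
P(M+10) = 0.39892^5 = 0.010103
The M+4 peak is largest (0.345596); scaling to 100 gives 22.7 : 75.3 : 100.0 : 66.4 : 22.0 : 2.9.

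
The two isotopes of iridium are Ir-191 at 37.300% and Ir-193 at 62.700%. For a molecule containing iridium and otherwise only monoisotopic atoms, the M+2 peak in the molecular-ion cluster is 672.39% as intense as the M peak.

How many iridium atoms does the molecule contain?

4

With n Ir atoms, P(M+2)/P(M) = C(n,1)·p^(n−1)q / p^n = n·q/p = n · 0.62700/0.37300.
n = 6.7239 × 0.37300/0.62700 = 4.00 ≈ 4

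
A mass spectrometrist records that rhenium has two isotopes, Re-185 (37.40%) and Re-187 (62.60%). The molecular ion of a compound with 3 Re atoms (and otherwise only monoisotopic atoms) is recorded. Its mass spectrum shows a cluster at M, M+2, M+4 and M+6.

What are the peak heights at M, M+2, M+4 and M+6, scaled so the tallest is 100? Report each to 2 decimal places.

Expanding (0.3740 + 0.6260)^3:
P(M) = 0.3740^3 = 0.052314
P(M+2) = 3 × 0.3740^2 × 0.6260^1 = 0.262687
P(M+4) = 3 × 0.3740^1 × 0.6260^2 = 0.439685
P(M+6) = 0.6260^3 = 0.245314
The M+4 peak is largest (0.439685); scaling to 100 gives 11.90 : 59.74 : 100.00 : 55.79.

11.90 : 59.74 : 100.00 : 55.79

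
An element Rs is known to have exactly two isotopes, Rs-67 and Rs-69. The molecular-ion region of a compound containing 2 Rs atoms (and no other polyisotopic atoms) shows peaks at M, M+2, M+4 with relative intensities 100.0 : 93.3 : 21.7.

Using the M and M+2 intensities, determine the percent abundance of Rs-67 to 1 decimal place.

Let p = fractional abundance of Rs-67. I(M+2)/I(M) = [C(2,1)·p^1·(1−p)] / p^2 = 2·(1−p)/p = 93.3/100.0 = 0.9330
(1−p)/p = 0.9330/2 = 0.4665  ⇒  p = 1/(1 + 0.4665) = 0.6819
Rs-67: 68.2%, Rs-69: 31.8%.

68.2%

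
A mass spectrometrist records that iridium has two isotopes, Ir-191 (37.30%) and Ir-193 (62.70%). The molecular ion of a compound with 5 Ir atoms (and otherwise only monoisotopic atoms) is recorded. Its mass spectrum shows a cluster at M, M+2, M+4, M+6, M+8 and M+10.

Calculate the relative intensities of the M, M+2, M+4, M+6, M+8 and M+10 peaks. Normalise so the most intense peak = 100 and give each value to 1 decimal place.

2.1 : 17.7 : 59.5 : 100.0 : 84.0 : 28.3

Expanding (0.3730 + 0.6270)^5:
P(M) = 0.3730^5 = 0.007220
P(M+2) = 5 × 0.3730^4 × 0.6270^1 = 0.060684
P(M+4) = 10 × 0.3730^3 × 0.6270^2 = 0.204015
P(M+6) = 10 × 0.3730^2 × 0.6270^3 = 0.342942
P(M+8) = 5 × 0.3730^1 × 0.6270^4 = 0.288237
P(M+10) = 0.6270^5 = 0.096903
The M+6 peak is largest (0.342942); scaling to 100 gives 2.1 : 17.7 : 59.5 : 100.0 : 84.0 : 28.3.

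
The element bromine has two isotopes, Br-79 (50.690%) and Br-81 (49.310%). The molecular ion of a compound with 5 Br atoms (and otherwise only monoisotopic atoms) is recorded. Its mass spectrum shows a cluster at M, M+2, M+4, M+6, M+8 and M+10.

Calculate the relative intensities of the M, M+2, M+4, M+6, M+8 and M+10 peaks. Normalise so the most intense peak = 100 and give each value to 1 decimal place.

10.6 : 51.4 : 100.0 : 97.3 : 47.3 : 9.2

Expanding (0.50690 + 0.49310)^5:
P(M) = 0.50690^5 = 0.033467
P(M+2) = 5 × 0.50690^4 × 0.49310^1 = 0.162777
P(M+4) = 10 × 0.50690^3 × 0.49310^2 = 0.316692
P(M+6) = 10 × 0.50690^2 × 0.49310^3 = 0.308070
P(M+8) = 5 × 0.50690^1 × 0.49310^4 = 0.149842
P(M+10) = 0.49310^5 = 0.029152
The M+4 peak is largest (0.316692); scaling to 100 gives 10.6 : 51.4 : 100.0 : 97.3 : 47.3 : 9.2.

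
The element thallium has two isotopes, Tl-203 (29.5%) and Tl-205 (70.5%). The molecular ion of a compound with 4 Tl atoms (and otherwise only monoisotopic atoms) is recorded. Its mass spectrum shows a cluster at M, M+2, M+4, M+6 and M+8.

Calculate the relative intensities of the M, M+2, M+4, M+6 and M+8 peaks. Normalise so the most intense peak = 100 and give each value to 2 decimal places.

1.83 : 17.51 : 62.77 : 100.00 : 59.75

The 4 Tl atoms are independent, so intensities follow the terms of (0.295 + 0.705)^4.
P(M) = 0.295^4 = 0.007573
P(M+2) = 4 × 0.295^3 × 0.705^1 = 0.072396
P(M+4) = 6 × 0.295^2 × 0.705^2 = 0.259522
P(M+6) = 4 × 0.295^1 × 0.705^3 = 0.413475
P(M+8) = 0.705^4 = 0.247034
The M+6 peak is largest (0.413475); scaling to 100 gives 1.83 : 17.51 : 62.77 : 100.00 : 59.75.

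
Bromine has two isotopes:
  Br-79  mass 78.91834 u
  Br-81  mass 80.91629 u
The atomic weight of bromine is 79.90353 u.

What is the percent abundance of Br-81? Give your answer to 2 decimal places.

49.31%

With x = fraction of Br-79 (so Br-81 is 1 − x):
78.91834·x + 80.91629·(1 − x) = 79.90353
(78.91834 − 80.91629)·x = 79.90353 − 80.91629
x = -1.01276 / -1.99795 = 0.50690 → 50.69% Br-79, 49.31% Br-81.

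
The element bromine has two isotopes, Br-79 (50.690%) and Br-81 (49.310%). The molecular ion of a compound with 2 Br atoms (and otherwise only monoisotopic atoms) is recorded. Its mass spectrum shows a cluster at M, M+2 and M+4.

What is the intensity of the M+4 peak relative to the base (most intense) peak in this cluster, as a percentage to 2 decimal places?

Term probabilities: M 0.2569, M+2 0.4999, M+4 0.2431. Base peak = M+2.
P(M+2) = C(2,1) × 0.50690^1 × 0.49310^1 = 2 × 0.5069 × 0.4931 = 0.499905 (base)
P(M+4) = C(2,2) × 0.50690^0 × 0.49310^2 = 1 × 1.0000 × 0.24314761 = 0.243148
Relative intensity = 0.243148 / 0.499905 × 100 = 48.64

48.64%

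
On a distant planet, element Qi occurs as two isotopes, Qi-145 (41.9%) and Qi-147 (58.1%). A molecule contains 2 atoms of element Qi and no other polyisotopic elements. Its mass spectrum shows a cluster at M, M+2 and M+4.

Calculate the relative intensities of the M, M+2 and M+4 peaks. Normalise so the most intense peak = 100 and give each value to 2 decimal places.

36.06 : 100.00 : 69.33

Expanding (0.419 + 0.581)^2:
P(M) = 0.419^2 = 0.175561
P(M+2) = 2 × 0.419^1 × 0.581^1 = 0.486878
P(M+4) = 0.581^2 = 0.337561
The M+2 peak is largest (0.486878); scaling to 100 gives 36.06 : 100.00 : 69.33.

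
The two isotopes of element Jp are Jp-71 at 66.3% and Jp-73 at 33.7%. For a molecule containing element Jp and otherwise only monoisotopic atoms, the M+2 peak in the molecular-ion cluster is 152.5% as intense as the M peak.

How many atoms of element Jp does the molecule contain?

3

For n independent Jp atoms, I(M+2)/I(M) = n · (abundance Jp-73) / (abundance Jp-71) = n · 0.337/0.663.
n = 1.525 × 0.663/0.337 = 3.00 ≈ 3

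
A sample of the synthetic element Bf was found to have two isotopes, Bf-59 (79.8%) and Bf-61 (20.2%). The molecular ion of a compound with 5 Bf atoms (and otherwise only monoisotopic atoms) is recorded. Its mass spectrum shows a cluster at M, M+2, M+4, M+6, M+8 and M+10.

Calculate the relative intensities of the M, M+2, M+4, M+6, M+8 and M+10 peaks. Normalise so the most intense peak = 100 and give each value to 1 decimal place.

The 5 Bf atoms are independent, so intensities follow the terms of (0.798 + 0.202)^5.
P(M) = 0.798^5 = 0.323604
P(M+2) = 5 × 0.798^4 × 0.202^1 = 0.409575
P(M+4) = 10 × 0.798^3 × 0.202^2 = 0.207354
P(M+6) = 10 × 0.798^2 × 0.202^3 = 0.052488
P(M+8) = 5 × 0.798^1 × 0.202^4 = 0.006643
P(M+10) = 0.202^5 = 0.000336
The M+2 peak is largest (0.409575); scaling to 100 gives 79.0 : 100.0 : 50.6 : 12.8 : 1.6 : 0.1.

79.0 : 100.0 : 50.6 : 12.8 : 1.6 : 0.1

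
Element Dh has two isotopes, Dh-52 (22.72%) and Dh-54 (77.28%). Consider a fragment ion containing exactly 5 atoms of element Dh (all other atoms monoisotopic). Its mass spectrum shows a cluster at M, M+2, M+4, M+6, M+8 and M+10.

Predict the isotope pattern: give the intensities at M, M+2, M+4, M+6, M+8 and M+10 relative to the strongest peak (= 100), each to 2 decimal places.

0.15 : 2.54 : 17.29 : 58.80 : 100.00 : 68.03

The 5 Dh atoms are independent, so intensities follow the terms of (0.2272 + 0.7728)^5.
P(M) = 0.2272^5 = 0.000605
P(M+2) = 5 × 0.2272^4 × 0.7728^1 = 0.010296
P(M+4) = 10 × 0.2272^3 × 0.7728^2 = 0.070042
P(M+6) = 10 × 0.2272^2 × 0.7728^3 = 0.238242
P(M+8) = 5 × 0.2272^1 × 0.7728^4 = 0.405179
P(M+10) = 0.7728^5 = 0.275636
The M+8 peak is largest (0.405179); scaling to 100 gives 0.15 : 2.54 : 17.29 : 58.80 : 100.00 : 68.03.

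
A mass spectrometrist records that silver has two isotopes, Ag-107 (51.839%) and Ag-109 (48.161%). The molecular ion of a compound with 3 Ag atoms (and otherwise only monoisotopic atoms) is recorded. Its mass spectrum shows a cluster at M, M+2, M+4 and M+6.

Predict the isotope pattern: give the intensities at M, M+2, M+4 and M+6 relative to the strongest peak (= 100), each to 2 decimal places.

The 3 Ag atoms are independent, so intensities follow the terms of (0.51839 + 0.48161)^3.
P(M) = 0.51839^3 = 0.139306
P(M+2) = 3 × 0.51839^2 × 0.48161^1 = 0.388267
P(M+4) = 3 × 0.51839^1 × 0.48161^2 = 0.360719
P(M+6) = 0.48161^3 = 0.111709
The M+2 peak is largest (0.388267); scaling to 100 gives 35.88 : 100.00 : 92.90 : 28.77.

35.88 : 100.00 : 92.90 : 28.77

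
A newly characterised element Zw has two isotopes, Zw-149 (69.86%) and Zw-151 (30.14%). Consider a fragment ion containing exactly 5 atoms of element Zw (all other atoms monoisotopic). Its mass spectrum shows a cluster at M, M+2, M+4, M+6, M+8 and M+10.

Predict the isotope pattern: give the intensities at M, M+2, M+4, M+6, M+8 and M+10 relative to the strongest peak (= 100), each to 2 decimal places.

Each Zw atom is independently Zw-149 (p = 0.6986) or Zw-151 (q = 0.3014); the cluster is the binomial expansion (p + q)^5.
P(M) = 0.6986^5 = 0.166396
P(M+2) = 5 × 0.6986^4 × 0.3014^1 = 0.358945
P(M+4) = 10 × 0.6986^3 × 0.3014^2 = 0.309722
P(M+6) = 10 × 0.6986^2 × 0.3014^3 = 0.133625
P(M+8) = 5 × 0.6986^1 × 0.3014^4 = 0.028825
P(M+10) = 0.3014^5 = 0.002487
The M+2 peak is largest (0.358945); scaling to 100 gives 46.36 : 100.00 : 86.29 : 37.23 : 8.03 : 0.69.

46.36 : 100.00 : 86.29 : 37.23 : 8.03 : 0.69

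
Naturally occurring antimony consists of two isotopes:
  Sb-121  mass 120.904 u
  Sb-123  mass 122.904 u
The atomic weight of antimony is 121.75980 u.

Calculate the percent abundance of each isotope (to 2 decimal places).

Sb-121: 57.21%, Sb-123: 42.79%

Let x be the fractional abundance of Sb-121; then Sb-123 has abundance 1 − x.
120.904·x + 122.904·(1 − x) = 121.75980
(120.904 − 122.904)·x = 121.75980 − 122.904
x = -1.14420 / -2.000 = 0.57210 → 57.21% Sb-121, 42.79% Sb-123.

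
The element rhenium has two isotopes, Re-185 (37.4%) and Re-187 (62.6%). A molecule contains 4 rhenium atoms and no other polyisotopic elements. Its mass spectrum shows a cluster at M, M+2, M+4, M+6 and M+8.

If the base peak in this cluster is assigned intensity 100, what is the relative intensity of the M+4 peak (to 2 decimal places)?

Term probabilities: M 0.0196, M+2 0.1310, M+4 0.3289, M+6 0.3670, M+8 0.1536. Base peak = M+6.
P(M+6) = C(4,3) × 0.374^1 × 0.626^3 = 4 × 0.3740 × 0.24531438 = 0.366990 (base)
P(M+4) = C(4,2) × 0.374^2 × 0.626^2 = 6 × 0.139876 × 0.391876 = 0.328884
Relative intensity = 0.328884 / 0.366990 × 100 = 89.62

89.62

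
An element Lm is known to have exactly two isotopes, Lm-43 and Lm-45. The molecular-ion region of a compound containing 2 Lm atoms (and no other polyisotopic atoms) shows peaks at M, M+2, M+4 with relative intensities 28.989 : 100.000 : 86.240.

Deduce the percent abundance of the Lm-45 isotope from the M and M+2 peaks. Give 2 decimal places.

63.30%

Write p for the Lm-43 fraction. I(M+2)/I(M) = [C(2,1)·p^1·(1−p)] / p^2 = 2·(1−p)/p = 100.000/28.989 = 3.4496
(1−p)/p = 3.4496/2 = 1.7248  ⇒  p = 1/(1 + 1.7248) = 0.3670
Lm-43: 36.70%, Lm-45: 63.30%.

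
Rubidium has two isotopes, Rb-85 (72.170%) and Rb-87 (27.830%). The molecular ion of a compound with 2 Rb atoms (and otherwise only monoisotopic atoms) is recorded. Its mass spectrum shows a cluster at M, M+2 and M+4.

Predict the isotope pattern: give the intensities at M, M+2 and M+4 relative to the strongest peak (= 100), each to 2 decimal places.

Expanding (0.72170 + 0.27830)^2:
P(M) = 0.72170^2 = 0.520851
P(M+2) = 2 × 0.72170^1 × 0.27830^1 = 0.401698
P(M+4) = 0.27830^2 = 0.077451
The M peak is largest (0.520851); scaling to 100 gives 100.00 : 77.12 : 14.87.

100.00 : 77.12 : 14.87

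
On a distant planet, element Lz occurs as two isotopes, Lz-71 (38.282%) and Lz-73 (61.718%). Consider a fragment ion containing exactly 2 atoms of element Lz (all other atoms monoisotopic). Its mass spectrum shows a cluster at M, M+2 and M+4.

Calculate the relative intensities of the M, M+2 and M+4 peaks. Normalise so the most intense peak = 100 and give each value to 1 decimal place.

31.0 : 100.0 : 80.6

Expanding (0.38282 + 0.61718)^2:
P(M) = 0.38282^2 = 0.146551
P(M+2) = 2 × 0.38282^1 × 0.61718^1 = 0.472538
P(M+4) = 0.61718^2 = 0.380911
The M+2 peak is largest (0.472538); scaling to 100 gives 31.0 : 100.0 : 80.6.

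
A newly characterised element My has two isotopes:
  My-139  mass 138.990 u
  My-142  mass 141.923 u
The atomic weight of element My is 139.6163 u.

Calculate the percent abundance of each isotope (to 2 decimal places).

With x = fraction of My-139 (so My-142 is 1 − x):
138.990·x + 141.923·(1 − x) = 139.6163
(138.990 − 141.923)·x = 139.6163 − 141.923
x = -2.3067 / -2.933 = 0.78646 → 78.65% My-139, 21.35% My-142.

My-139: 78.65%, My-142: 21.35%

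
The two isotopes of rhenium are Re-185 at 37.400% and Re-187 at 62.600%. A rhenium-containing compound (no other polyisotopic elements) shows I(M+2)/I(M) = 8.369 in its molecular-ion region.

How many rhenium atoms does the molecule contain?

With n Re atoms, P(M+2)/P(M) = C(n,1)·p^(n−1)q / p^n = n·q/p = n · 0.62600/0.37400.
n = 8.369 × 0.37400/0.62600 = 5.00 ≈ 5

5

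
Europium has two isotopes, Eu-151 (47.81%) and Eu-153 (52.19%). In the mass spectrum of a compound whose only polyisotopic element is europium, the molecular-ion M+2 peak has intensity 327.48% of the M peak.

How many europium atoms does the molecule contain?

The M+2/M ratio from n Eu atoms is n · q/p = n · 0.5219/0.4781.
n = 3.2748 × 0.4781/0.5219 = 3.00 ≈ 3

3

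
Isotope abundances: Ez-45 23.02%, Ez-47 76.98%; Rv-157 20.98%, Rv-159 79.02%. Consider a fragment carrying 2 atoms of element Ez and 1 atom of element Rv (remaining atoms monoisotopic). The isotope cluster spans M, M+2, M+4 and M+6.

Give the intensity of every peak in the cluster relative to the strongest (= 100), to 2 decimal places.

Element Ez pattern (n=2): 0.05299204 : 0.35441592 : 0.59259204
Element Rv pattern (n=1): 0.2098 : 0.7902
Convolve the two distributions (both contribute in 2-u steps):
  M: 0.05299204×0.2098 = 0.011118
  M+2: 0.05299204×0.7902 + 0.35441592×0.2098 = 0.116231
  M+4: 0.35441592×0.7902 + 0.59259204×0.2098 = 0.404385
  M+6: 0.59259204×0.7902 = 0.468266
Scale to base peak (0.468266) = 100: 2.37 : 24.82 : 86.36 : 100.00

2.37 : 24.82 : 86.36 : 100.00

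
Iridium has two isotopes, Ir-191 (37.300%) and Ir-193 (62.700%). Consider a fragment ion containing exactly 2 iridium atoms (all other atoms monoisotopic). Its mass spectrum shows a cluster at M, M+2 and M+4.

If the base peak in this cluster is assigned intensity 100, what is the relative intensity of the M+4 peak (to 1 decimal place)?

(0.37300 + 0.62700)^2 gives M 0.1391, M+2 0.4677, M+4 0.3931; the largest is M+2.
P(M+2) = C(2,1) × 0.37300^1 × 0.62700^1 = 2 × 0.3730 × 0.6270 = 0.467742 (base)
P(M+4) = C(2,2) × 0.37300^0 × 0.62700^2 = 1 × 1.0000 × 0.393129 = 0.393129
Relative intensity = 0.393129 / 0.467742 × 100 = 84.0

84.0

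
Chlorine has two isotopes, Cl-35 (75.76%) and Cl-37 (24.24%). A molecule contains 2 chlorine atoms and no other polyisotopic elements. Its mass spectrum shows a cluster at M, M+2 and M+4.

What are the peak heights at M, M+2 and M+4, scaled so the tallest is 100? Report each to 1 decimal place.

The 2 Cl atoms are independent, so intensities follow the terms of (0.7576 + 0.2424)^2.
P(M) = 0.7576^2 = 0.573958
P(M+2) = 2 × 0.7576^1 × 0.2424^1 = 0.367284
P(M+4) = 0.2424^2 = 0.058758
The M peak is largest (0.573958); scaling to 100 gives 100.0 : 64.0 : 10.2.

100.0 : 64.0 : 10.2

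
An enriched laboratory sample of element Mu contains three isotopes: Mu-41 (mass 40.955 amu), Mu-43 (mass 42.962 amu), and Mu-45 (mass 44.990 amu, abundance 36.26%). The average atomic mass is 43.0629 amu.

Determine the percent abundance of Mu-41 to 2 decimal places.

The remaining 63.74% is split between Mu-41 (fraction x) and Mu-43 (fraction 0.6374 − x).
Substituting: 40.955x + 42.962(0.6374 − x) = 26.749526
(40.955 − 42.962)x = -0.6344528  ⇒  x = 0.31612, y = 0.32128
Mu-41: 31.61%, Mu-43: 32.13%.

31.61%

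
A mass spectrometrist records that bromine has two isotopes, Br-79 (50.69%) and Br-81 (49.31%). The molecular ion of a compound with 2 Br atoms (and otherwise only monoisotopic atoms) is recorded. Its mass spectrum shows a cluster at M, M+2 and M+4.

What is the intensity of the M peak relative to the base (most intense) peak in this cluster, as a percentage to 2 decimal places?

Binomial terms of (0.5069 + 0.4931)^2: M 0.2569, M+2 0.4999, M+4 0.2431 → M+2 is the base peak.
P(M+2) = C(2,1) × 0.5069^1 × 0.4931^1 = 2 × 0.5069 × 0.4931 = 0.499905 (base)
P(M) = C(2,0) × 0.5069^2 × 0.4931^0 = 1 × 0.25694761 × 1.0000 = 0.256948
Relative intensity = 0.256948 / 0.499905 × 100 = 51.40

51.40%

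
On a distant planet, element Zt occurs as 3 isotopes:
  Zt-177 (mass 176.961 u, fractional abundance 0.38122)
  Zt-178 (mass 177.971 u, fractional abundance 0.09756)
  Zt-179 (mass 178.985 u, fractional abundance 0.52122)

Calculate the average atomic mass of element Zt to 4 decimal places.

Weight each isotope mass by its fractional abundance: 0.38122 × 176.961 + 0.09756 × 177.971 + 0.52122 × 178.985
= 67.46107 + 17.36285 + 93.29056 = 178.11448 u

178.1145 u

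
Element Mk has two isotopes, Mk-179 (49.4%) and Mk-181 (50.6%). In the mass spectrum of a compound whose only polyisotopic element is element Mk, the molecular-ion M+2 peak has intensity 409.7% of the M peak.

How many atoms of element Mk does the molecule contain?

4

For n independent Mk atoms, I(M+2)/I(M) = n · (abundance Mk-181) / (abundance Mk-179) = n · 0.506/0.494.
n = 4.097 × 0.494/0.506 = 4.00 ≈ 4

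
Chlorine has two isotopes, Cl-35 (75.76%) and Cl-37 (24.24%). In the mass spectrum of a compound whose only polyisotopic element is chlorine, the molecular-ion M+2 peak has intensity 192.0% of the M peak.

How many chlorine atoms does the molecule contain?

6

The M+2/M ratio from n Cl atoms is n · q/p = n · 0.2424/0.7576.
n = 1.920 × 0.7576/0.2424 = 6.00 ≈ 6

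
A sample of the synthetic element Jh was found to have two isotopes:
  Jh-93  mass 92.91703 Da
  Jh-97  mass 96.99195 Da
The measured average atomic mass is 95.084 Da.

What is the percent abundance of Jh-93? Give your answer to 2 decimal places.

46.82%

With x = fraction of Jh-93 (so Jh-97 is 1 − x):
92.91703·x + 96.99195·(1 − x) = 95.084
(92.91703 − 96.99195)·x = 95.084 − 96.99195
x = -1.90795 / -4.07492 = 0.46822 → 46.82% Jh-93, 53.18% Jh-97.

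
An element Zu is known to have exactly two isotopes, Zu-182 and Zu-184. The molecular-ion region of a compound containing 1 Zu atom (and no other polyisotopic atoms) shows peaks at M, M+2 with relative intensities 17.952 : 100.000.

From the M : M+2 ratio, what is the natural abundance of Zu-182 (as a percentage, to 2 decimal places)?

Let p = fractional abundance of Zu-182. I(M+2)/I(M) = [C(1,1)·p^0·(1−p)] / p^1 = 1·(1−p)/p = 100.000/17.952 = 5.5704
(1−p)/p = 5.5704/1 = 5.5704  ⇒  p = 1/(1 + 5.5704) = 0.1522
Zu-182: 15.22%, Zu-184: 84.78%.

15.22%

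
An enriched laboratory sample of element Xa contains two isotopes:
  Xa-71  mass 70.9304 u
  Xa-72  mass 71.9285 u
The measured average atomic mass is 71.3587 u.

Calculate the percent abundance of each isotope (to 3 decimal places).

Xa-71: 57.088%, Xa-72: 42.912%

With x = fraction of Xa-71 (so Xa-72 is 1 − x):
70.9304·x + 71.9285·(1 − x) = 71.3587
(70.9304 − 71.9285)·x = 71.3587 − 71.9285
x = -0.5698 / -0.9981 = 0.57088 → 57.088% Xa-71, 42.912% Xa-72.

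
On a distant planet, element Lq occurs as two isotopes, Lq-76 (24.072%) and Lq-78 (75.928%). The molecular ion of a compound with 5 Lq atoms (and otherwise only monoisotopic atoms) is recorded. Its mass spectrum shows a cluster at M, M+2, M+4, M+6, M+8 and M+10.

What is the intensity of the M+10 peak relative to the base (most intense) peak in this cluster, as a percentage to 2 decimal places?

Term probabilities: M 0.0008, M+2 0.0127, M+4 0.0804, M+6 0.2536, M+8 0.4000, M+10 0.2524. Base peak = M+8.
P(M+8) = C(5,4) × 0.24072^1 × 0.75928^4 = 5 × 0.24072 × 0.3323593 = 0.400028 (base)
P(M+10) = C(5,5) × 0.24072^0 × 0.75928^5 = 1 × 1.0000 × 0.25235377 = 0.252354
Relative intensity = 0.252354 / 0.400028 × 100 = 63.08

63.08%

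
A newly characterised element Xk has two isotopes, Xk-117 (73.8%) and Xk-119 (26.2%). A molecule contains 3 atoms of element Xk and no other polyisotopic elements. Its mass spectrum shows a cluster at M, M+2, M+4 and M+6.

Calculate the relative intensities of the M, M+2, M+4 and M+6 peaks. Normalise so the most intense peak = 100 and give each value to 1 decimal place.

The 3 Xk atoms are independent, so intensities follow the terms of (0.738 + 0.262)^3.
P(M) = 0.738^3 = 0.401947
P(M+2) = 3 × 0.738^2 × 0.262^1 = 0.428090
P(M+4) = 3 × 0.738^1 × 0.262^2 = 0.151978
P(M+6) = 0.262^3 = 0.017985
The M+2 peak is largest (0.428090); scaling to 100 gives 93.9 : 100.0 : 35.5 : 4.2.

93.9 : 100.0 : 35.5 : 4.2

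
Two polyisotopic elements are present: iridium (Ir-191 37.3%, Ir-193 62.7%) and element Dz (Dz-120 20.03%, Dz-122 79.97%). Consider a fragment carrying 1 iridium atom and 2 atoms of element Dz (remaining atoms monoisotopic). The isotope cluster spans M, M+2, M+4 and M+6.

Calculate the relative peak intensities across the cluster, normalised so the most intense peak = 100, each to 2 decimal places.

Iridium pattern (n=1): 0.3730 : 0.6270
Element Dz pattern (n=2): 0.04012009 : 0.32035982 : 0.63952009
Convolve the two distributions (both contribute in 2-u steps):
  M: 0.3730×0.04012009 = 0.014965
  M+2: 0.3730×0.32035982 + 0.6270×0.04012009 = 0.144650
  M+4: 0.3730×0.63952009 + 0.6270×0.32035982 = 0.439407
  M+6: 0.6270×0.63952009 = 0.400979
Scale to base peak (0.439407) = 100: 3.41 : 32.92 : 100.00 : 91.25

3.41 : 32.92 : 100.00 : 91.25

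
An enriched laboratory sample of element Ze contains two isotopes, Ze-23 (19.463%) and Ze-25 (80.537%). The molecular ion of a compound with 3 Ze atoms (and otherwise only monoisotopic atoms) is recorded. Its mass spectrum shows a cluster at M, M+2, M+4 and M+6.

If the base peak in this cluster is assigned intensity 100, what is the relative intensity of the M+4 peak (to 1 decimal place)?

72.5

(0.19463 + 0.80537)^3 gives M 0.0074, M+2 0.0915, M+4 0.3787, M+6 0.5224; the largest is M+6.
P(M+6) = C(3,3) × 0.19463^0 × 0.80537^3 = 1 × 1.0000 × 0.52237976 = 0.522380 (base)
P(M+4) = C(3,2) × 0.19463^1 × 0.80537^2 = 3 × 0.19463 × 0.64862084 = 0.378723
Relative intensity = 0.378723 / 0.522380 × 100 = 72.5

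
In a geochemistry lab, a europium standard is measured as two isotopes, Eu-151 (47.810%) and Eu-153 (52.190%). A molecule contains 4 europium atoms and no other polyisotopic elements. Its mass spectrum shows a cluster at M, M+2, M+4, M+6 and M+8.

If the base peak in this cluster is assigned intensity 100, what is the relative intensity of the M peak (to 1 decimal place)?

Term probabilities: M 0.0522, M+2 0.2281, M+4 0.3736, M+6 0.2719, M+8 0.0742. Base peak = M+4.
P(M+4) = C(4,2) × 0.47810^2 × 0.52190^2 = 6 × 0.22857961 × 0.27237961 = 0.373563 (base)
P(M) = C(4,0) × 0.47810^4 × 0.52190^0 = 1 × 0.05224864 × 1.0000 = 0.052249
Relative intensity = 0.052249 / 0.373563 × 100 = 14.0

14.0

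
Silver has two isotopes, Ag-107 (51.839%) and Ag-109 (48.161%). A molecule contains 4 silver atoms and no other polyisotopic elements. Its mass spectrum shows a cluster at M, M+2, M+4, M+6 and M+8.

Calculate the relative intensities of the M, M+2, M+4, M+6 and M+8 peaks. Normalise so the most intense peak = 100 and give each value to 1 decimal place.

19.3 : 71.8 : 100.0 : 61.9 : 14.4

Each Ag atom is independently Ag-107 (p = 0.51839) or Ag-109 (q = 0.48161); the cluster is the binomial expansion (p + q)^4.
P(M) = 0.51839^4 = 0.072215
P(M+2) = 4 × 0.51839^3 × 0.48161^1 = 0.268365
P(M+4) = 6 × 0.51839^2 × 0.48161^2 = 0.373986
P(M+6) = 4 × 0.51839^1 × 0.48161^3 = 0.231634
P(M+8) = 0.48161^4 = 0.053800
The M+4 peak is largest (0.373986); scaling to 100 gives 19.3 : 71.8 : 100.0 : 61.9 : 14.4.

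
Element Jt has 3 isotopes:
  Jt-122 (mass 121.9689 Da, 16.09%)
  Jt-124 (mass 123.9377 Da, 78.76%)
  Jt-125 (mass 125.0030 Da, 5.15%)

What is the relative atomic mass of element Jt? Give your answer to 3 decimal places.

123.676 Da

Weight each isotope mass by its fractional abundance: 0.1609 × 121.9689 + 0.7876 × 123.9377 + 0.0515 × 125.0030
= 19.62480 + 97.61333 + 6.43765 = 123.67578 Da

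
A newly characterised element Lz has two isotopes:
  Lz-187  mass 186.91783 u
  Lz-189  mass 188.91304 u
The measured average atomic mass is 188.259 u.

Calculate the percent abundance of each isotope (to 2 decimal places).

With x = fraction of Lz-187 (so Lz-189 is 1 − x):
186.91783·x + 188.91304·(1 − x) = 188.259
(186.91783 − 188.91304)·x = 188.259 − 188.91304
x = -0.65404 / -1.99521 = 0.32781 → 32.78% Lz-187, 67.22% Lz-189.

Lz-187: 32.78%, Lz-189: 67.22%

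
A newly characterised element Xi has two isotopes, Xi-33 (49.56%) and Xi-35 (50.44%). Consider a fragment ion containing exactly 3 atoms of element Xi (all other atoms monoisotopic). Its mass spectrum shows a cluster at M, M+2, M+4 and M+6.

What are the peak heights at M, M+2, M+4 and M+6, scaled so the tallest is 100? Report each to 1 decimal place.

32.2 : 98.3 : 100.0 : 33.9

Expanding (0.4956 + 0.5044)^3:
P(M) = 0.4956^3 = 0.121729
P(M+2) = 3 × 0.4956^2 × 0.5044^1 = 0.371671
P(M+4) = 3 × 0.4956^1 × 0.5044^2 = 0.378271
P(M+6) = 0.5044^3 = 0.128329
The M+4 peak is largest (0.378271); scaling to 100 gives 32.2 : 98.3 : 100.0 : 33.9.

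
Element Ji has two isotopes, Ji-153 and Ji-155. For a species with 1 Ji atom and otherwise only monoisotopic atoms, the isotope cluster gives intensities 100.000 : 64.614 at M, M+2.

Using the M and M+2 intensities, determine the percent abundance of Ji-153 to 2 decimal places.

60.75%

Write p for the Ji-153 fraction. I(M+2)/I(M) = [C(1,1)·p^0·(1−p)] / p^1 = 1·(1−p)/p = 64.614/100.000 = 0.6461
(1−p)/p = 0.6461/1 = 0.6461  ⇒  p = 1/(1 + 0.6461) = 0.6075
Ji-153: 60.75%, Ji-155: 39.25%.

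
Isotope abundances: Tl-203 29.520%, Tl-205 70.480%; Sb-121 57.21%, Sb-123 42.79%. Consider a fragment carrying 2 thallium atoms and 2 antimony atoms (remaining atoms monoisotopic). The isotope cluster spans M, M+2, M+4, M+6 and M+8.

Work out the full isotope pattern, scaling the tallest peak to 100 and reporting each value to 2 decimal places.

Thallium pattern (n=2): 0.08714304 : 0.41611392 : 0.49674304
Antimony pattern (n=2): 0.32729841 : 0.48960318 : 0.18309841
Convolve the two distributions (both contribute in 2-u steps):
  M: 0.08714304×0.32729841 = 0.028522
  M+2: 0.08714304×0.48960318 + 0.41611392×0.32729841 = 0.178859
  M+4: 0.08714304×0.18309841 + 0.41611392×0.48960318 + 0.49674304×0.32729841 = 0.382270
  M+6: 0.41611392×0.18309841 + 0.49674304×0.48960318 = 0.319397
  M+8: 0.49674304×0.18309841 = 0.090953
Scale to base peak (0.382270) = 100: 7.46 : 46.79 : 100.00 : 83.55 : 23.79

7.46 : 46.79 : 100.00 : 83.55 : 23.79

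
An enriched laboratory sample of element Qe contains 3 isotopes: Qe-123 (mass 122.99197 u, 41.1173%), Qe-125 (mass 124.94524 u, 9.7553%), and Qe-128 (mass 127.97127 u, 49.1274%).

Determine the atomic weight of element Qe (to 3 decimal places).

125.629 u

Average mass = Σ (abundance × isotope mass) = 0.411173 × 122.99197 + 0.097553 × 124.94524 + 0.491274 × 127.97127
= 50.570977 + 12.188783 + 62.868958 = 125.628718 u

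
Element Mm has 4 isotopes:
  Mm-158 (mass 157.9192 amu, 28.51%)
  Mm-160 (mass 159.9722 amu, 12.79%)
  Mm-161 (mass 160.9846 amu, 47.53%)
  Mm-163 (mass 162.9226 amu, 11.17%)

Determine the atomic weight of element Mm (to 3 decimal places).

Average mass = Σ (abundance × isotope mass) = 0.2851 × 157.9192 + 0.1279 × 159.9722 + 0.4753 × 160.9846 + 0.1117 × 162.9226
= 45.02276 + 20.46044 + 76.51598 + 18.19845 = 160.19763 amu

160.198 amu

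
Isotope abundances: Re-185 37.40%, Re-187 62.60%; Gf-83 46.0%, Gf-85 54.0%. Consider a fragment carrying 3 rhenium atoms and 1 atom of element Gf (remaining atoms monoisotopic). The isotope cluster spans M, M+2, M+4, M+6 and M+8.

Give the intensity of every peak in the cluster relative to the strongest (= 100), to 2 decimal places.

Rhenium pattern (n=3): 0.05231362 : 0.26268713 : 0.43968487 : 0.24531438
Element Gf pattern (n=1): 0.4600 : 0.5400
Convolve the two distributions (both contribute in 2-u steps):
  M: 0.05231362×0.4600 = 0.024064
  M+2: 0.05231362×0.5400 + 0.26268713×0.4600 = 0.149085
  M+4: 0.26268713×0.5400 + 0.43968487×0.4600 = 0.344106
  M+6: 0.43968487×0.5400 + 0.24531438×0.4600 = 0.350274
  M+8: 0.24531438×0.5400 = 0.132470
Scale to base peak (0.350274) = 100: 6.87 : 42.56 : 98.24 : 100.00 : 37.82

6.87 : 42.56 : 98.24 : 100.00 : 37.82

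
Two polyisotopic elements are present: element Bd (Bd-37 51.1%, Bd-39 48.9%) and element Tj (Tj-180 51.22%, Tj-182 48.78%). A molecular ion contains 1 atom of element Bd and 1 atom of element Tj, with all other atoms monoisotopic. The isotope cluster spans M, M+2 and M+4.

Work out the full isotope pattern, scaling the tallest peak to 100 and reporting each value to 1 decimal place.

Element Bd pattern (n=1): 0.5110 : 0.4890
Element Tj pattern (n=1): 0.5122 : 0.4878
Convolve the two distributions (both contribute in 2-u steps):
  M: 0.5110×0.5122 = 0.261734
  M+2: 0.5110×0.4878 + 0.4890×0.5122 = 0.499732
  M+4: 0.4890×0.4878 = 0.238534
Scale to base peak (0.499732) = 100: 52.4 : 100.0 : 47.7

52.4 : 100.0 : 47.7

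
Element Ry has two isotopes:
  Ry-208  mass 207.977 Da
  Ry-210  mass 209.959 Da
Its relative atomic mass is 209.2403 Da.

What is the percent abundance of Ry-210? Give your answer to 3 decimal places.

63.739%

Writing the weighted mean with unknown fraction x of Ry-208:
207.977·x + 209.959·(1 − x) = 209.2403
(207.977 − 209.959)·x = 209.2403 − 209.959
x = -0.7187 / -1.982 = 0.36261 → 36.261% Ry-208, 63.739% Ry-210.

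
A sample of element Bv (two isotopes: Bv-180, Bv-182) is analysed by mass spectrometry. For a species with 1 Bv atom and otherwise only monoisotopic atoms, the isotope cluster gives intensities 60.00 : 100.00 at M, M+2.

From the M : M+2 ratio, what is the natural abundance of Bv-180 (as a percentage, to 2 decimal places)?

37.50%

If p is the fraction of Bv that is Bv-180, then I(M+2)/I(M) = [C(1,1)·p^0·(1−p)] / p^1 = 1·(1−p)/p = 100.00/60.00 = 1.6667
(1−p)/p = 1.6667/1 = 1.6667  ⇒  p = 1/(1 + 1.6667) = 0.3750
Bv-180: 37.50%, Bv-182: 62.50%.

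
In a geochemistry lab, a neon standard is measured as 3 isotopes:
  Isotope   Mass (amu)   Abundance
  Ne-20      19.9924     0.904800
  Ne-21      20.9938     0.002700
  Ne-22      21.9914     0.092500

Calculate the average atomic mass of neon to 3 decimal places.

20.180 amu

Ar = Σ fᵢ·mᵢ = 0.904800 × 19.9924 + 0.002700 × 20.9938 + 0.092500 × 21.9914
= 18.08912 + 0.05668 + 2.03420 = 20.18000 amu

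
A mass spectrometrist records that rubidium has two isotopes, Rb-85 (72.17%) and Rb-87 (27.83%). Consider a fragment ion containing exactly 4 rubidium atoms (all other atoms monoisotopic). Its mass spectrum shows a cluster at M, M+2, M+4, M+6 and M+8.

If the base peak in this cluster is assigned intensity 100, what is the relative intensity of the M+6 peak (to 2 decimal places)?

14.87

Binomial terms of (0.7217 + 0.2783)^4: M 0.2713, M+2 0.4184, M+4 0.2420, M+6 0.0622, M+8 0.0060 → M+2 is the base peak.
P(M+2) = C(4,1) × 0.7217^3 × 0.2783^1 = 4 × 0.37589809 × 0.2783 = 0.418450 (base)
P(M+6) = C(4,3) × 0.7217^1 × 0.2783^3 = 4 × 0.7217 × 0.02155458 = 0.062224
Relative intensity = 0.062224 / 0.418450 × 100 = 14.87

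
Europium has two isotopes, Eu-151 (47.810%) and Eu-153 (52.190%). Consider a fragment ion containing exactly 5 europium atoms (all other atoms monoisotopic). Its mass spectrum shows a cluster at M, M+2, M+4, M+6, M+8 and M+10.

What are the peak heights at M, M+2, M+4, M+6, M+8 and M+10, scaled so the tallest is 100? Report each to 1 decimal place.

The 5 Eu atoms are independent, so intensities follow the terms of (0.47810 + 0.52190)^5.
P(M) = 0.47810^5 = 0.024980
P(M+2) = 5 × 0.47810^4 × 0.52190^1 = 0.136343
P(M+4) = 10 × 0.47810^3 × 0.52190^2 = 0.297667
P(M+6) = 10 × 0.47810^2 × 0.52190^3 = 0.324937
P(M+8) = 5 × 0.47810^1 × 0.52190^4 = 0.177353
P(M+10) = 0.52190^5 = 0.038720
The M+6 peak is largest (0.324937); scaling to 100 gives 7.7 : 42.0 : 91.6 : 100.0 : 54.6 : 11.9.

7.7 : 42.0 : 91.6 : 100.0 : 54.6 : 11.9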